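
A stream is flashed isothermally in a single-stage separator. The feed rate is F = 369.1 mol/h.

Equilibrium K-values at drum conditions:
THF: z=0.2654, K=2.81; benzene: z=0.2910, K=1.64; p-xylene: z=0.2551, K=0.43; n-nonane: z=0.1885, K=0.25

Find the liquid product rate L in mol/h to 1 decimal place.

Material balance + equilibrium reduce to Σ zᵢ(Kᵢ−1)/(1+ψ(Kᵢ−1)) = 0.
g(0) = ΣzᵢKᵢ − 1 = 0.3798 and g(1) = 1 − Σzᵢ/Kᵢ = -0.6191, so a root lies in (0, 1).
Newton–Raphson from ψ = 0.5:
  ψ = 0.5000: g = -0.03631, g' = -0.7416 → ψ = 0.4510
  ψ = 0.4510: g = -0.00038, g' = -0.7276 → ψ = 0.4505
Converged at ψ = 0.4505.
Then V = ψ·F = 0.4505·369.1 = 166.3 mol/h and L = F − V = 202.8 mol/h.

L = 202.8 mol/h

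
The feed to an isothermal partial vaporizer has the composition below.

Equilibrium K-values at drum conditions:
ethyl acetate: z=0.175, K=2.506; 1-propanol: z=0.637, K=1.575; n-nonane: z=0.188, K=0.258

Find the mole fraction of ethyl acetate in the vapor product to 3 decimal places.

y_ethyl acetate = 0.195

Newton iteration, V/F⁰ = 0.54:
  V/F = 0.540: g = 0.1921, g' = -0.532 → V/F = 0.901
  V/F = 0.901: g = -0.0682, g' = -1.107 → V/F = 0.840
  V/F = 0.840: g = -0.0067, g' = -0.902 → V/F = 0.832
Converged at V/F = 0.832.
Compositions from xᵢ = zᵢ/(1+V/F(Kᵢ−1)), yᵢ = Kᵢxᵢ:
  ethyl acetate: x = 0.078, y = 0.195
  1-propanol: x = 0.431, y = 0.679
  n-nonane: x = 0.491, y = 0.127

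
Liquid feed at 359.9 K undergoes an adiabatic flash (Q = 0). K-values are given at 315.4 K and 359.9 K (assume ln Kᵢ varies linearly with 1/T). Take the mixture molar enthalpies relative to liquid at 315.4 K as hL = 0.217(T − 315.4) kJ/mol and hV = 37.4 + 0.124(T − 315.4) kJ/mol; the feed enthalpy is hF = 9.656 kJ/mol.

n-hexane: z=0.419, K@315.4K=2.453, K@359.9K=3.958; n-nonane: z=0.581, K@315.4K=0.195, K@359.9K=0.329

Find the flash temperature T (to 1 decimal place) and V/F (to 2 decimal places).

Adiabatic flash: solve Rachford–Rice at each trial T, then check hF = ψ·hV(T) + (1−ψ)·hL(T).
  T = 315.4 K: K = (2.453, 0.195), RR gives ψ = 0.121, H_out = 4.512 kJ/mol
  T = 359.9 K: K = (3.958, 0.329), RR gives ψ = 0.428, H_out = 23.893 kJ/mol
  T = 337.6 K: K = (3.164, 0.258), RR gives ψ = 0.296, H_out = 15.270 kJ/mol
  T = 326.5 K: K = (2.798, 0.225), RR gives ψ = 0.218, H_out = 10.322 kJ/mol
  T = 320.9 K: K = (2.621, 0.210), RR gives ψ = 0.172, H_out = 7.530 kJ/mol
  T = 323.7 K: K = (2.709, 0.217), RR gives ψ = 0.195, H_out = 8.957 kJ/mol
  T = 325.1 K: K = (2.753, 0.221), RR gives ψ = 0.207, H_out = 9.647 kJ/mol
Linear interpolation between T = 325.1 (H_out = 9.647) and T = 326.5 (H_out = 10.322) on hF = 9.656 gives T ≈ 325.1 K, at which ψ = 0.21.

T = 325.1 K, V/F = 0.21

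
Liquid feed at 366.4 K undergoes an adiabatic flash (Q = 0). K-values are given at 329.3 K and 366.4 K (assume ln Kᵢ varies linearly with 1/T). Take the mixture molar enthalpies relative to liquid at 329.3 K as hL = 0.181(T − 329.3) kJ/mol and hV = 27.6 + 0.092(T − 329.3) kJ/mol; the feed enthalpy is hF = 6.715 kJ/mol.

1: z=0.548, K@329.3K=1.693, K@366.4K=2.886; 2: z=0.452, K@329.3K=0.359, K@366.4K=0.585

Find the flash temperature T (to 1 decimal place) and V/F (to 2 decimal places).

Adiabatic flash: solve Rachford–Rice at each trial T, then check hF = ψ·hV(T) + (1−ψ)·hL(T).
  T = 329.3 K: K = (1.693, 0.359), RR gives ψ = 0.203, H_out = 5.594 kJ/mol
  T = 366.4 K: K = (2.886, 0.585), RR gives ψ = 1.000, H_out = 31.013 kJ/mol
  T = 347.9 K: K = (2.244, 0.465), RR gives ψ = 0.660, H_out = 20.492 kJ/mol
  T = 338.6 K: K = (1.957, 0.410), RR gives ψ = 0.456, H_out = 13.892 kJ/mol
  T = 334.0 K: K = (1.823, 0.384), RR gives ψ = 0.341, H_out = 10.116 kJ/mol
  T = 331.6 K: K = (1.756, 0.371), RR gives ψ = 0.274, H_out = 7.913 kJ/mol
Linear interpolation between T = 329.3 (H_out = 5.594) and T = 331.6 (H_out = 7.913) on hF = 6.715 gives T ≈ 330.4 K, at which ψ = 0.24.

T = 330.4 K, V/F = 0.24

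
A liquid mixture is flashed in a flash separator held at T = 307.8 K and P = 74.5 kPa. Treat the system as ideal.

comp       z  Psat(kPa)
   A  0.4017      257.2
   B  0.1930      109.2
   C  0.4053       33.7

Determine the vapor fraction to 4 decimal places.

Raoult's law: Kᵢ = Pᵢˢᵃᵗ/P = Pᵢˢᵃᵗ/74.5.
  K_A = 257.2/74.5 = 3.452349, K_B = 109.2/74.5 = 1.465772, K_C = 33.7/74.5 = 0.452349
Let ψ = V/F and solve Σ zᵢ(Kᵢ−1)/(1+ψ(Kᵢ−1)) = 0.
Feasibility: ΣzᵢKᵢ = 1.8530, Σzᵢ/Kᵢ = 1.1440 — both > 1, two phases present.
Newton iteration, ψ⁰ = 0.37:
  ψ = 0.3700: g = 0.31479, g' = -0.8857 → ψ = 0.7254
  ψ = 0.7254: g = 0.05342, g' = -0.6708 → ψ = 0.8050
  ψ = 0.8050: g = -0.00039, g' = -0.6841 → ψ = 0.8045
Converged at ψ = 0.8045.

ψ = 0.8045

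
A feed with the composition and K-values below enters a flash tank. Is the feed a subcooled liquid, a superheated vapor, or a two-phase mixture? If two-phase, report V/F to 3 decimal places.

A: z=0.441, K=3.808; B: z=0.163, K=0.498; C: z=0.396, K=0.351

ΣzᵢKᵢ = 1.899; Σzᵢ/Kᵢ = 1.571.
Both exceed 1, so a two-phase solution exists.
Let ψ = V/F and solve Σ zᵢ(Kᵢ−1)/(1+ψ(Kᵢ−1)) = 0.
Iterate (Newton) starting at ψ = 0.59:
  ψ = 0.590: g = -0.0666, g' = -1.014 → ψ = 0.524
  ψ = 0.524: g = 0.0003, g' = -1.028 → ψ = 0.525
Converged at ψ = 0.525.

two-phase, V/F = 0.525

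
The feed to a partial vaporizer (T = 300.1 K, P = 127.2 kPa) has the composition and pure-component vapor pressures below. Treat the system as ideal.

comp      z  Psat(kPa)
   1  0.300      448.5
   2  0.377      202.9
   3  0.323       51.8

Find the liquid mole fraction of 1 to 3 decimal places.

Raoult's law: Kᵢ = Pᵢˢᵃᵗ/P = Pᵢˢᵃᵗ/127.2.
  K_1 = 448.5/127.2 = 3.52594, K_2 = 202.9/127.2 = 1.59513, K_3 = 51.8/127.2 = 0.40723
Let ψ = V/F and solve Σ zᵢ(Kᵢ−1)/(1+ψ(Kᵢ−1)) = 0.
g(0) = ΣzᵢKᵢ − 1 = 0.791 and g(1) = 1 − Σzᵢ/Kᵢ = -0.115, so a root lies in (0, 1).
Iterate (Newton) starting at ψ = 0.69:
  ψ = 0.690: g = 0.1114, g' = -0.646 → ψ = 0.862
  ψ = 0.862: g = -0.0049, g' = -0.723 → ψ = 0.855
Converged at ψ = 0.855.
Compositions from xᵢ = zᵢ/(1+ψ(Kᵢ−1)), yᵢ = Kᵢxᵢ:
  1: x = 0.095, y = 0.335
  2: x = 0.250, y = 0.398
  3: x = 0.655, y = 0.267

x_1 = 0.095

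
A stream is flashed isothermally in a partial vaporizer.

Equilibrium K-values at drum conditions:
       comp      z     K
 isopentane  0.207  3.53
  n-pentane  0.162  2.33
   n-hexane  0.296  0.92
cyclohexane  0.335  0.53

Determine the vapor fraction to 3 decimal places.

ψ = 0.800

Let ψ = V/F and solve Σ zᵢ(Kᵢ−1)/(1+ψ(Kᵢ−1)) = 0.
Feasibility: ΣzᵢKᵢ = 1.558, Σzᵢ/Kᵢ = 1.082 — both > 1, two phases present.
Newton–Raphson from ψ = 0.5:
  ψ = 0.500: g = 0.1301, g' = -0.490 → ψ = 0.766
  ψ = 0.766: g = 0.0139, g' = -0.407 → ψ = 0.800
Converged at ψ = 0.800.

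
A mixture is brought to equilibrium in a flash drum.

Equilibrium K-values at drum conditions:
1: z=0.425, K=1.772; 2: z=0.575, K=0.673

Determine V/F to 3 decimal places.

Rachford–Rice: g(V/F) = Σ zᵢ(Kᵢ−1)/(1+V/F(Kᵢ−1)) = 0.
Feasibility: ΣzᵢKᵢ = 1.140, Σzᵢ/Kᵢ = 1.094 — both > 1, two phases present.
Binary case is linear: z₁(K₁−1)(1+V/F(K₂−1)) + z₂(K₂−1)(1+V/F(K₁−1)) = 0
⇒ V/F = [z₁(K₁−1)+z₂(K₂−1)] / [−(K₁−1)(K₂−1)] = 0.1401/0.2524 = 0.555

V/F = 0.555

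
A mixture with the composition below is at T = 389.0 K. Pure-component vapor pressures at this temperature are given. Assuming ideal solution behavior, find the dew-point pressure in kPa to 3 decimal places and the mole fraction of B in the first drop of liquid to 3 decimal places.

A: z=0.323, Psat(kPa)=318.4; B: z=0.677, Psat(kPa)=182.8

At the dew point ψ → 1, so Σzᵢ/Kᵢ = 1 with Kᵢ = Pᵢˢᵃᵗ/P ⇒ 1/P = Σzᵢ/Pᵢˢᵃᵗ.
1/P = 0.323/318.4 + 0.677/182.8 = 0.004718 ⇒ P = 211.957 kPa
xᵢ = zᵢP/Pᵢˢᵃᵗ ⇒ x_B = 0.677·211.957/182.8 = 0.785

Pdew = 211.957 kPa, x_B = 0.785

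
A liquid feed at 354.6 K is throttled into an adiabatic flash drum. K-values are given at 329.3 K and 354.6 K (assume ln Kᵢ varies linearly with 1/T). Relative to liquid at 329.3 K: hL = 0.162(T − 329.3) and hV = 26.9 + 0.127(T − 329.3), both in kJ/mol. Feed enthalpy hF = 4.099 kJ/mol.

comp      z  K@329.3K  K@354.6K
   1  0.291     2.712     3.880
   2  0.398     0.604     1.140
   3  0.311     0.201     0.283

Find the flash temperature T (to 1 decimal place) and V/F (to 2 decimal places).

Adiabatic flash: solve Rachford–Rice at each trial T, then check hF = ψ·hV(T) + (1−ψ)·hL(T).
  T = 329.3 K: K = (2.712, 0.604, 0.201), RR gives ψ = 0.091, H_out = 2.435 kJ/mol
  T = 354.6 K: K = (3.880, 1.140, 0.283), RR gives ψ = 0.560, H_out = 18.662 kJ/mol
  T = 342.0 K: K = (3.268, 0.841, 0.240), RR gives ψ = 0.324, H_out = 10.631 kJ/mol
  T = 335.6 K: K = (2.980, 0.714, 0.220), RR gives ψ = 0.205, H_out = 6.492 kJ/mol
  T = 332.5 K: K = (2.846, 0.658, 0.210), RR gives ψ = 0.149, H_out = 4.500 kJ/mol
  T = 330.9 K: K = (2.779, 0.631, 0.206), RR gives ψ = 0.120, H_out = 3.470 kJ/mol
Linear interpolation between T = 330.9 (H_out = 3.470) and T = 332.5 (H_out = 4.500) on hF = 4.099 gives T ≈ 331.9 K, at which ψ = 0.14.

T = 331.9 K, V/F = 0.14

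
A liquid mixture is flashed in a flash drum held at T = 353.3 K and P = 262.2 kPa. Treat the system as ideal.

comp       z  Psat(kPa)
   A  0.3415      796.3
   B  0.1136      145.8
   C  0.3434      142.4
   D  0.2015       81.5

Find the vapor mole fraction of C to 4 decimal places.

Raoult's law: Kᵢ = Pᵢˢᵃᵗ/P = Pᵢˢᵃᵗ/262.2.
  K_A = 796.3/262.2 = 3.036995, K_B = 145.8/262.2 = 0.556064, K_C = 142.4/262.2 = 0.543097, K_D = 81.5/262.2 = 0.310831
Rachford–Rice: g(V/F) = Σ zᵢ(Kᵢ−1)/(1+V/F(Kᵢ−1)) = 0.
Check two-phase: ΣzᵢKᵢ = 1.3494 > 1 and Σzᵢ/Kᵢ = 1.5973 > 1, so g(0) = 0.3494 > 0 and g(1) = -0.5973 < 0.
Newton iteration, V/F⁰ = 0.46:
  V/F = 0.4600: g = -0.10622, g' = -0.7331 → V/F = 0.3151
  V/F = 0.3151: g = 0.00437, g' = -0.8099 → V/F = 0.3205
Converged at V/F = 0.3205.
Compositions from xᵢ = zᵢ/(1+V/F(Kᵢ−1)), yᵢ = Kᵢxᵢ:
  A: x = 0.2066, y = 0.6275
  B: x = 0.1324, y = 0.0736
  C: x = 0.4023, y = 0.2185
  D: x = 0.2586, y = 0.0804

y_C = 0.2185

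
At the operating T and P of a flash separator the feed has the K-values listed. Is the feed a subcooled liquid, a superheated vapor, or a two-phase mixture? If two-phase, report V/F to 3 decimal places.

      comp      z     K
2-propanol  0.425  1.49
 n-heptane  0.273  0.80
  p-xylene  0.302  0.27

ΣzᵢKᵢ = 0.933; Σzᵢ/Kᵢ = 1.745.
Since ΣzᵢKᵢ < 1 the mixture is below its bubble point — single liquid phase.

subcooled liquid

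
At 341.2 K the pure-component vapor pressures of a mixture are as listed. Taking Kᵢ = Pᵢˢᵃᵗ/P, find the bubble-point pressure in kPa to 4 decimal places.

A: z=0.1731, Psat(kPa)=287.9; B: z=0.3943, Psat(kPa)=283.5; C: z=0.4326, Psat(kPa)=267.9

Pbub = 277.5131 kPa

At the bubble point ψ → 0, so ΣzᵢKᵢ = 1 with Kᵢ = Pᵢˢᵃᵗ/P ⇒ P = ΣzᵢPᵢˢᵃᵗ.
P = 0.1731·287.9 + 0.3943·283.5 + 0.4326·267.9 = 277.5131 kPa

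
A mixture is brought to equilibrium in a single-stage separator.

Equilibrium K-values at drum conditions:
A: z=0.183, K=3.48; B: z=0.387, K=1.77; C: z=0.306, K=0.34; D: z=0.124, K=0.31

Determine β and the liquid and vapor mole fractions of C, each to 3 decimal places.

Rachford–Rice: g(β) = Σ zᵢ(Kᵢ−1)/(1+β(Kᵢ−1)) = 0.
Feasibility: ΣzᵢKᵢ = 1.464, Σzᵢ/Kᵢ = 1.571 — both > 1, two phases present.
Newton–Raphson from β = 0.6:
  β = 0.600: g = -0.0941, g' = -0.826 → β = 0.486
  β = 0.486: g = -0.0035, g' = -0.775 → β = 0.482
Converged at β = 0.482.
Compositions from xᵢ = zᵢ/(1+β(Kᵢ−1)), yᵢ = Kᵢxᵢ:
  A: x = 0.083, y = 0.290
  B: x = 0.282, y = 0.500
  C: x = 0.449, y = 0.153
  D: x = 0.186, y = 0.058

β = 0.482, x_C = 0.449, y_C = 0.153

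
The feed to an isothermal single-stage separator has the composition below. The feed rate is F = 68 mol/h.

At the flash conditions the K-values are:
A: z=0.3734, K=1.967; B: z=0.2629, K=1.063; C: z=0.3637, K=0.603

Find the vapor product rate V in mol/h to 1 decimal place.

V = 56.6 mol/h

Let β = V/F and solve Σ zᵢ(Kᵢ−1)/(1+β(Kᵢ−1)) = 0.
Check two-phase: ΣzᵢKᵢ = 1.2333 > 1 and Σzᵢ/Kᵢ = 1.0403 > 1, so g(0) = 0.2333 > 0 and g(1) = -0.0403 < 0.
Iterate (Newton) starting at β = 0.51:
  β = 0.5100: g = 0.07682, g' = -0.2477 → β = 0.8201
  β = 0.8201: g = 0.00303, g' = -0.2356 → β = 0.8330
Converged at β = 0.8330.
Then V = β·F = 0.8330·68 = 56.6 mol/h and L = F − V = 11.4 mol/h.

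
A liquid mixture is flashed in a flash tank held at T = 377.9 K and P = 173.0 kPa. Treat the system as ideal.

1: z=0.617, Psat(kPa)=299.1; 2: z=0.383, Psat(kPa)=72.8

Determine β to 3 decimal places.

β = 0.540

Raoult's law: Kᵢ = Pᵢˢᵃᵗ/P = Pᵢˢᵃᵗ/173.0.
  K_1 = 299.1/173.0 = 1.72890, K_2 = 72.8/173.0 = 0.42081
Material balance + equilibrium reduce to Σ zᵢ(Kᵢ−1)/(1+β(Kᵢ−1)) = 0.
Check two-phase: ΣzᵢKᵢ = 1.228 > 1 and Σzᵢ/Kᵢ = 1.267 > 1, so g(0) = 0.228 > 0 and g(1) = -0.267 < 0.
Iterate (Newton) starting at β = 0.5:
  β = 0.500: g = 0.0173, g' = -0.431 → β = 0.540
Converged at β = 0.540.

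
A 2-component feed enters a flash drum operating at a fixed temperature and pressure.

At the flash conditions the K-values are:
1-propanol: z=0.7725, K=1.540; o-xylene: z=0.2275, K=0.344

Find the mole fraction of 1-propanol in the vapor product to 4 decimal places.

Let ψ = V/F and solve Σ zᵢ(Kᵢ−1)/(1+ψ(Kᵢ−1)) = 0.
g(0) = ΣzᵢKᵢ − 1 = 0.2679 and g(1) = 1 − Σzᵢ/Kᵢ = -0.1630, so a root lies in (0, 1).
Binary case is linear: z₁(K₁−1)(1+ψ(K₂−1)) + z₂(K₂−1)(1+ψ(K₁−1)) = 0
⇒ ψ = [z₁(K₁−1)+z₂(K₂−1)] / [−(K₁−1)(K₂−1)] = 0.26791/0.35424 = 0.7563
Compositions from xᵢ = zᵢ/(1+ψ(Kᵢ−1)), yᵢ = Kᵢxᵢ:
  1-propanol: x = 0.5485, y = 0.8447
  o-xylene: x = 0.4515, y = 0.1553

y_1-propanol = 0.8447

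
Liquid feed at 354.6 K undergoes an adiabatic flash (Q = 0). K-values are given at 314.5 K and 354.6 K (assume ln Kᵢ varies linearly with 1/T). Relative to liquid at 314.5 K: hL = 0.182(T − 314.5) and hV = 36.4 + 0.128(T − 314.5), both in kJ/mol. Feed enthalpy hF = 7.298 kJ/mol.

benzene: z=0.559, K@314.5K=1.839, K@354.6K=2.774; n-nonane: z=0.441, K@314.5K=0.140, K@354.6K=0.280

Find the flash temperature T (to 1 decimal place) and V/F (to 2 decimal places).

Adiabatic flash: solve Rachford–Rice at each trial T, then check hF = ψ·hV(T) + (1−ψ)·hL(T).
  T = 314.5 K: K = (1.839, 0.140), RR gives ψ = 0.124, H_out = 4.527 kJ/mol
  T = 354.6 K: K = (2.774, 0.280), RR gives ψ = 0.528, H_out = 25.367 kJ/mol
  T = 334.6 K: K = (2.288, 0.202), RR gives ψ = 0.358, H_out = 16.313 kJ/mol
  T = 324.6 K: K = (2.059, 0.169), RR gives ψ = 0.257, H_out = 11.041 kJ/mol
  T = 319.6 K: K = (1.949, 0.154), RR gives ψ = 0.196, H_out = 8.018 kJ/mol
  T = 317.1 K: K = (1.895, 0.147), RR gives ψ = 0.163, H_out = 6.368 kJ/mol
  T = 318.4 K: K = (1.923, 0.151), RR gives ψ = 0.180, H_out = 7.239 kJ/mol
Linear interpolation between T = 318.4 (H_out = 7.239) and T = 319.6 (H_out = 8.018) on hF = 7.298 gives T ≈ 318.5 K, at which ψ = 0.18.

T = 318.5 K, V/F = 0.18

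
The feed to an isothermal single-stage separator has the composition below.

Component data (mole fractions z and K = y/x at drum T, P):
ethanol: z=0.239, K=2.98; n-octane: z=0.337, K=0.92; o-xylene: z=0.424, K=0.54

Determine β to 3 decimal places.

Rachford–Rice: g(β) = Σ zᵢ(Kᵢ−1)/(1+β(Kᵢ−1)) = 0.
g(0) = ΣzᵢKᵢ − 1 = 0.251 and g(1) = 1 − Σzᵢ/Kᵢ = -0.232, so a root lies in (0, 1).
Iterate (Newton) starting at β = 0.5:
  β = 0.500: g = -0.0436, g' = -0.390 → β = 0.388
  β = 0.388: g = 0.0022, g' = -0.435 → β = 0.393
  β = 0.393: g = 0.0000, g' = -0.432 → β = 0.394
Converged at β = 0.394.

β = 0.394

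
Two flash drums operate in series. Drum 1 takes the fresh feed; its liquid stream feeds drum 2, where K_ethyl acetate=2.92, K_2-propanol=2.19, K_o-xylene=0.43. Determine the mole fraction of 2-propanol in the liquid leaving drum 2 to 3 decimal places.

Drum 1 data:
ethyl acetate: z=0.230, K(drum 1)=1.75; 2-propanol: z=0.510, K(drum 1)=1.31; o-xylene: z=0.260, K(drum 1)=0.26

x_2-propanol (drum 2) = 0.228

Drum 1:
Iterate (Newton) starting at ψ₁ = 0.5:
  ψ₁ = 0.500: g = -0.0431, g' = -0.464 → ψ₁ = 0.407
  ψ₁ = 0.407: g = -0.0028, g' = -0.406 → ψ₁ = 0.400
Converged at ψ₁ = 0.400.
Drum-1 compositions:
  ethyl acetate: x = 0.177, y = 0.310
  2-propanol: x = 0.454, y = 0.594
  o-xylene: x = 0.369, y = 0.096
Drum-2 feed = drum-1 liquid: z₂ = (0.1769, 0.4537, 0.3694).
Drum 2:
Material balance + equilibrium reduce to Σ zᵢ(Kᵢ−1)/(1+ψ₂(Kᵢ−1)) = 0.
Check two-phase: ΣzᵢKᵢ = 1.669 > 1 and Σzᵢ/Kᵢ = 1.127 > 1, so g(0) = 0.669 > 0 and g(1) = -0.127 < 0.
Iterate (Newton) starting at ψ₂ = 0.54:
  ψ₂ = 0.540: g = 0.1913, g' = -0.646 → ψ₂ = 0.836
  ψ₂ = 0.836: g = -0.0013, g' = -0.696 → ψ₂ = 0.834
Converged at ψ₂ = 0.834.
  ethyl acetate: x = 0.068, y = 0.199
  2-propanol: x = 0.228, y = 0.499
  o-xylene: x = 0.704, y = 0.303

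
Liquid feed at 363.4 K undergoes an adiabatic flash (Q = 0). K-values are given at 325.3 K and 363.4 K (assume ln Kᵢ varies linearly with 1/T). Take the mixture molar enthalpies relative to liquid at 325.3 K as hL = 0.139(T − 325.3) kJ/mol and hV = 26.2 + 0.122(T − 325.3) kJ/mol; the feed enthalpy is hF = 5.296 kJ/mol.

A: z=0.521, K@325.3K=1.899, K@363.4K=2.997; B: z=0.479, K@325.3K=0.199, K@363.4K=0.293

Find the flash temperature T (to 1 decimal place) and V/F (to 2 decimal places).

T = 329.4 K, V/F = 0.18

Adiabatic flash: solve Rachford–Rice at each trial T, then check hF = ψ·hV(T) + (1−ψ)·hL(T).
  T = 325.3 K: K = (1.899, 0.199), RR gives ψ = 0.118, H_out = 3.082 kJ/mol
  T = 363.4 K: K = (2.997, 0.293), RR gives ψ = 0.497, H_out = 17.997 kJ/mol
  T = 344.4 K: K = (2.417, 0.244), RR gives ψ = 0.351, H_out = 11.747 kJ/mol
  T = 334.9 K: K = (2.151, 0.221), RR gives ψ = 0.253, H_out = 7.920 kJ/mol
  T = 330.1 K: K = (2.023, 0.210), RR gives ψ = 0.191, H_out = 5.663 kJ/mol
  T = 327.7 K: K = (1.961, 0.204), RR gives ψ = 0.156, H_out = 4.420 kJ/mol
Linear interpolation between T = 327.7 (H_out = 4.420) and T = 330.1 (H_out = 5.663) on hF = 5.296 gives T ≈ 329.4 K, at which ψ = 0.18.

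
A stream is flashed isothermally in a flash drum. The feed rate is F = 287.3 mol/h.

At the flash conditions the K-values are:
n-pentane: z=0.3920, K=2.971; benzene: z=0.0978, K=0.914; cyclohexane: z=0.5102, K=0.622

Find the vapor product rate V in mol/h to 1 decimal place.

Iterate (Newton) starting at ψ = 0.5:
  ψ = 0.5000: g = 0.14255, g' = -0.4979 → ψ = 0.7863
  ψ = 0.7863: g = 0.01958, g' = -0.3827 → ψ = 0.8375
  ψ = 0.8375: g = 0.00024, g' = -0.3737 → ψ = 0.8381
Converged at ψ = 0.8381.
Then V = ψ·F = 0.8381·287.3 = 240.8 mol/h and L = F − V = 46.5 mol/h.

V = 240.8 mol/h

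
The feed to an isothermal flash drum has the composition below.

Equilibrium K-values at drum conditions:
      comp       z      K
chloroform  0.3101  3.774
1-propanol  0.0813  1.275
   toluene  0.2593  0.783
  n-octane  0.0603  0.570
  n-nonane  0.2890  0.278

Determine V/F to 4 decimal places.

Iterate (Newton) starting at V/F = 0.52:
  V/F = 0.5200: g = -0.05916, g' = -0.8249 → V/F = 0.4483
  V/F = 0.4483: g = 0.00036, g' = -0.8404 → V/F = 0.4487
Converged at V/F = 0.4487.

V/F = 0.4487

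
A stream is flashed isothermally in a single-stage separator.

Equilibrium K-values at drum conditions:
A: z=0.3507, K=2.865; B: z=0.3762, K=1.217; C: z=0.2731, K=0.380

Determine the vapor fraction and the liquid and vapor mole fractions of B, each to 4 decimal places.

ψ = 0.7937, x_B = 0.3209, y_B = 0.3906

Rachford–Rice: g(ψ) = Σ zᵢ(Kᵢ−1)/(1+ψ(Kᵢ−1)) = 0.
Check two-phase: ΣzᵢKᵢ = 1.5664 > 1 and Σzᵢ/Kᵢ = 1.1502 > 1, so g(0) = 0.5664 > 0 and g(1) = -0.1502 < 0.
Iterate (Newton) starting at ψ = 0.36:
  ψ = 0.3600: g = 0.24907, g' = -0.6259 → ψ = 0.7580
  ψ = 0.7580: g = 0.02166, g' = -0.5961 → ψ = 0.7943
  ψ = 0.7943: g = -0.00039, g' = -0.6185 → ψ = 0.7937
Converged at ψ = 0.7937.
Compositions from xᵢ = zᵢ/(1+ψ(Kᵢ−1)), yᵢ = Kᵢxᵢ:
  A: x = 0.1414, y = 0.4051
  B: x = 0.3209, y = 0.3906
  C: x = 0.5377, y = 0.2043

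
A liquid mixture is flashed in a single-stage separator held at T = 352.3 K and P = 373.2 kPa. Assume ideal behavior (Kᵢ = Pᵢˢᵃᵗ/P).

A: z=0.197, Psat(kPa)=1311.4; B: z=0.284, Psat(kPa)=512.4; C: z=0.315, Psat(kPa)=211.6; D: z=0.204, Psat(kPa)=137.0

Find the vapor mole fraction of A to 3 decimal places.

y_A = 0.344

Raoult's law: Kᵢ = Pᵢˢᵃᵗ/P = Pᵢˢᵃᵗ/373.2.
  K_A = 1311.4/373.2 = 3.51393, K_B = 512.4/373.2 = 1.37299, K_C = 211.6/373.2 = 0.56699, K_D = 137.0/373.2 = 0.36710
Newton iteration, ψ⁰ = 0.69:
  ψ = 0.690: g = -0.1584, g' = -0.569 → ψ = 0.412
  ψ = 0.412: g = -0.0054, g' = -0.567 → ψ = 0.402
Converged at ψ = 0.402.
Compositions from xᵢ = zᵢ/(1+ψ(Kᵢ−1)), yᵢ = Kᵢxᵢ:
  A: x = 0.098, y = 0.344
  B: x = 0.247, y = 0.339
  C: x = 0.381, y = 0.216
  D: x = 0.274, y = 0.100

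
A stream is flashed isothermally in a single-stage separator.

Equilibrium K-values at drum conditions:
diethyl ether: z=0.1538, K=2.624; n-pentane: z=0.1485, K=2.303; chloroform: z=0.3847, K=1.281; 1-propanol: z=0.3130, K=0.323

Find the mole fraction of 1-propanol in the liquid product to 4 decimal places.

x_1-propanol = 0.4993

Rachford–Rice: g(V/F) = Σ zᵢ(Kᵢ−1)/(1+V/F(Kᵢ−1)) = 0.
Feasibility: ΣzᵢKᵢ = 1.3395, Σzᵢ/Kᵢ = 1.3924 — both > 1, two phases present.
Newton–Raphson from V/F = 0.48:
  V/F = 0.4800: g = 0.04074, g' = -0.5619 → V/F = 0.5525
  V/F = 0.5525: g = -0.00080, g' = -0.5868 → V/F = 0.5511
Converged at V/F = 0.5511.
Compositions from xᵢ = zᵢ/(1+V/F(Kᵢ−1)), yᵢ = Kᵢxᵢ:
  diethyl ether: x = 0.0812, y = 0.2130
  n-pentane: x = 0.0864, y = 0.1991
  chloroform: x = 0.3331, y = 0.4267
  1-propanol: x = 0.4993, y = 0.1613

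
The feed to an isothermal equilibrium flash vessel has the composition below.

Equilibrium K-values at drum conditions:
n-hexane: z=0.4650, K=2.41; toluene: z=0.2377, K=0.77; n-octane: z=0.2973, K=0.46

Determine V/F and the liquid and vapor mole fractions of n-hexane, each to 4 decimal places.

V/F = 0.7141, x_n-hexane = 0.2317, y_n-hexane = 0.5584

Material balance + equilibrium reduce to Σ zᵢ(Kᵢ−1)/(1+V/F(Kᵢ−1)) = 0.
g(0) = ΣzᵢKᵢ − 1 = 0.4404 and g(1) = 1 − Σzᵢ/Kᵢ = -0.1480, so a root lies in (0, 1).
Newton–Raphson from V/F = 0.35:
  V/F = 0.3500: g = 0.18159, g' = -0.5611 → V/F = 0.6736
  V/F = 0.6736: g = 0.01925, g' = -0.4749 → V/F = 0.7141
Converged at V/F = 0.7141.
Compositions from xᵢ = zᵢ/(1+V/F(Kᵢ−1)), yᵢ = Kᵢxᵢ:
  n-hexane: x = 0.2317, y = 0.5584
  toluene: x = 0.2844, y = 0.2190
  n-octane: x = 0.4839, y = 0.2226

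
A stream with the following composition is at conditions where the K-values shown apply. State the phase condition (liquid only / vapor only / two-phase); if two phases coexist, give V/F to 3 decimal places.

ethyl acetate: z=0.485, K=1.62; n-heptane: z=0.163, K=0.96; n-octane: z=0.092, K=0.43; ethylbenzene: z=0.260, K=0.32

two-phase, V/F = 0.192

ΣzᵢKᵢ = 1.065; Σzᵢ/Kᵢ = 1.496.
Both exceed 1, so a two-phase solution exists.
Material balance + equilibrium reduce to Σ zᵢ(Kᵢ−1)/(1+ψ(Kᵢ−1)) = 0.
Iterate (Newton) starting at ψ = 0.59:
  ψ = 0.590: g = -0.1608, g' = -0.503 → ψ = 0.271
  ψ = 0.271: g = -0.0278, g' = -0.359 → ψ = 0.193
  ψ = 0.193: g = -0.0006, g' = -0.346 → ψ = 0.192
Converged at ψ = 0.192.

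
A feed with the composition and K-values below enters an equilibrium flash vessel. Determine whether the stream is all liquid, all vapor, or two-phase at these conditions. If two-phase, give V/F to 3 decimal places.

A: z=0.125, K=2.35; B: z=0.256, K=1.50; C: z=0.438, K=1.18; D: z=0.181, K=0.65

all vapor

ΣzᵢKᵢ = 1.312; Σzᵢ/Kᵢ = 0.874.
Since Σzᵢ/Kᵢ < 1 the mixture is above its dew point — single vapor phase.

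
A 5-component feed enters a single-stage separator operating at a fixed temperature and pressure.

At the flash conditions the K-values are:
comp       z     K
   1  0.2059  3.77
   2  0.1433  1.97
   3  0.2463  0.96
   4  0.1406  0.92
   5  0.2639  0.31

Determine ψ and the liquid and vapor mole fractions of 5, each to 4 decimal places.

Material balance + equilibrium reduce to Σ zᵢ(Kᵢ−1)/(1+ψ(Kᵢ−1)) = 0.
g(0) = ΣzᵢKᵢ − 1 = 0.5062 and g(1) = 1 − Σzᵢ/Kᵢ = -0.3880, so a root lies in (0, 1).
Newton–Raphson from ψ = 0.68:
  ψ = 0.6800: g = -0.08353, g' = -0.6863 → ψ = 0.5583
  ψ = 0.5583: g = -0.00390, g' = -0.6342 → ψ = 0.5521
Converged at ψ = 0.5521.
Compositions from xᵢ = zᵢ/(1+ψ(Kᵢ−1)), yᵢ = Kᵢxᵢ:
  1: x = 0.0814, y = 0.3069
  2: x = 0.0933, y = 0.1838
  3: x = 0.2519, y = 0.2418
  4: x = 0.1471, y = 0.1353
  5: x = 0.4263, y = 0.1322

ψ = 0.5521, x_5 = 0.4263, y_5 = 0.1322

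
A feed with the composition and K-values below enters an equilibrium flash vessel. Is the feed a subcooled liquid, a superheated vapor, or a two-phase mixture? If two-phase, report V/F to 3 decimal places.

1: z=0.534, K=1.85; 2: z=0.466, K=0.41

two-phase, V/F = 0.357

ΣzᵢKᵢ = 1.179; Σzᵢ/Kᵢ = 1.425.
Both exceed 1, so a two-phase solution exists.
Rachford–Rice: g(ψ) = Σ zᵢ(Kᵢ−1)/(1+ψ(Kᵢ−1)) = 0.
Binary case is linear: z₁(K₁−1)(1+ψ(K₂−1)) + z₂(K₂−1)(1+ψ(K₁−1)) = 0
⇒ ψ = [z₁(K₁−1)+z₂(K₂−1)] / [−(K₁−1)(K₂−1)] = 0.1790/0.5015 = 0.357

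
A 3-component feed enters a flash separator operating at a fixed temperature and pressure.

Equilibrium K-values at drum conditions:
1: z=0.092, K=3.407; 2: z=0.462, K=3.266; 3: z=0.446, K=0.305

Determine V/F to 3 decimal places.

Iterate (Newton) starting at V/F = 0.54:
  V/F = 0.540: g = 0.0709, g' = -1.133 → V/F = 0.603
  V/F = 0.603: g = -0.0004, g' = -1.150 → V/F = 0.602
Converged at V/F = 0.602.

V/F = 0.602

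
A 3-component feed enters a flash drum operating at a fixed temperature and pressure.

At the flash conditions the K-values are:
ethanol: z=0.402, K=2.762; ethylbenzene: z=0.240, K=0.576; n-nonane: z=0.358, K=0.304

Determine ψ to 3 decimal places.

Iterate (Newton) starting at ψ = 0.5:
  ψ = 0.500: g = -0.1347, g' = -0.830 → ψ = 0.338
  ψ = 0.338: g = -0.0004, g' = -0.846 → ψ = 0.337
Converged at ψ = 0.337.

ψ = 0.337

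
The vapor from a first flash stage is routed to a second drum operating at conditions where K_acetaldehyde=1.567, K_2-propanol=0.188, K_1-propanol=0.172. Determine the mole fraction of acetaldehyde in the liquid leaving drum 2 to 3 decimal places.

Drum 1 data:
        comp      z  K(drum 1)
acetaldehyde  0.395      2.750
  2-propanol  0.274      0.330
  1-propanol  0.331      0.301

x_acetaldehyde (drum 2) = 0.591

Drum 1:
Material balance + equilibrium reduce to Σ zᵢ(Kᵢ−1)/(1+ψ₁(Kᵢ−1)) = 0.
Feasibility: ΣzᵢKᵢ = 1.276, Σzᵢ/Kᵢ = 2.074 — both > 1, two phases present.
Newton–Raphson from ψ₁ = 0.5:
  ψ₁ = 0.500: g = -0.2631, g' = -1.004 → ψ₁ = 0.238
  ψ₁ = 0.238: g = -0.0080, g' = -1.010 → ψ₁ = 0.230
Converged at ψ₁ = 0.230.
Drum-1 compositions:
  acetaldehyde: x = 0.282, y = 0.774
  2-propanol: x = 0.324, y = 0.107
  1-propanol: x = 0.394, y = 0.119
Drum-2 feed = drum-1 vapor: z₂ = (0.7744, 0.1069, 0.1187).
Drum 2:
Newton iteration, ψ₂⁰ = 0.5:
  ψ₂ = 0.500: g = 0.0282, g' = -0.588 → ψ₂ = 0.548
  ψ₂ = 0.548: g = -0.0013, g' = -0.646 → ψ₂ = 0.546
Converged at ψ₂ = 0.546.
  acetaldehyde: x = 0.591, y = 0.927
  2-propanol: x = 0.192, y = 0.036
  1-propanol: x = 0.217, y = 0.037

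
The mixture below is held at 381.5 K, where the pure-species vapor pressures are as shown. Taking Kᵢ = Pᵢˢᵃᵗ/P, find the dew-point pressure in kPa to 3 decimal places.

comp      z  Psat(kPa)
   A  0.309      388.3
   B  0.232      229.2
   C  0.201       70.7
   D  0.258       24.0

Pdew = 64.931 kPa

At the dew point ψ → 1, so Σzᵢ/Kᵢ = 1 with Kᵢ = Pᵢˢᵃᵗ/P ⇒ 1/P = Σzᵢ/Pᵢˢᵃᵗ.
1/P = 0.309/388.3 + 0.232/229.2 + 0.201/70.7 + 0.258/24.0 = 0.015401 ⇒ P = 64.931 kPa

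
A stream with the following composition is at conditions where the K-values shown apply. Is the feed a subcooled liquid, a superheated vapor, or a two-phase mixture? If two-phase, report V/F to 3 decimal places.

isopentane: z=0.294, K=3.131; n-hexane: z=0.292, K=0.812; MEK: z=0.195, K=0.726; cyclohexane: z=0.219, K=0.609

ΣzᵢKᵢ = 1.433; Σzᵢ/Kᵢ = 1.082.
Both exceed 1, so a two-phase solution exists.
Iterate (Newton) starting at ψ = 0.64:
  ψ = 0.640: g = 0.0236, g' = -0.333 → ψ = 0.711
  ψ = 0.711: g = 0.0008, g' = -0.312 → ψ = 0.713
Converged at ψ = 0.713.

two-phase, V/F = 0.713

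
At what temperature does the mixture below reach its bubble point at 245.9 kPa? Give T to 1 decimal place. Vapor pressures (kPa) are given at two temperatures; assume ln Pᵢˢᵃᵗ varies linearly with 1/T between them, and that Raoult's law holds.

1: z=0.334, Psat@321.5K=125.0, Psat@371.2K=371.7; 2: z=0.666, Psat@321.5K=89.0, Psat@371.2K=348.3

Bubble-point temperature: ΣzᵢPᵢˢᵃᵗ(T) = P. Interpolate ln Pᵢˢᵃᵗ = aᵢ + bᵢ/T.
  T = 321.5 K: ΣzᵢPᵢˢᵃᵗ = 101.02 kPa
  T = 371.2 K: ΣzᵢPᵢˢᵃᵗ = 356.12 kPa
  T = 346.4 K: ΣzᵢPᵢˢᵃᵗ = 198.26 kPa
  T = 358.8 K: ΣzᵢPᵢˢᵃᵗ = 268.29 kPa
  T = 352.6 K: ΣzᵢPᵢˢᵃᵗ = 231.21 kPa
  T = 355.7 K: ΣzᵢPᵢˢᵃᵗ = 249.22 kPa
  T = 354.1 K: ΣzᵢPᵢˢᵃᵗ = 239.79 kPa
Interpolating between 354.1 K and 355.7 K gives T ≈ 355.1 K.

T = 355.1 K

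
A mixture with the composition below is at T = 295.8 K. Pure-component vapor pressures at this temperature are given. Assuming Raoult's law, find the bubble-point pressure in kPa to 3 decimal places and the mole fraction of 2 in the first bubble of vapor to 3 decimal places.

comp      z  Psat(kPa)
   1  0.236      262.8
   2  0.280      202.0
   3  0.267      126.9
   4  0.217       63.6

Pbub = 166.264 kPa, y_2 = 0.340

At the bubble point ψ → 0, so ΣzᵢKᵢ = 1 with Kᵢ = Pᵢˢᵃᵗ/P ⇒ P = ΣzᵢPᵢˢᵃᵗ.
P = 0.236·262.8 + 0.280·202.0 + 0.267·126.9 + 0.217·63.6 = 166.264 kPa
yᵢ = zᵢPᵢˢᵃᵗ/P ⇒ y_2 = 0.280·202.0/166.264 = 0.340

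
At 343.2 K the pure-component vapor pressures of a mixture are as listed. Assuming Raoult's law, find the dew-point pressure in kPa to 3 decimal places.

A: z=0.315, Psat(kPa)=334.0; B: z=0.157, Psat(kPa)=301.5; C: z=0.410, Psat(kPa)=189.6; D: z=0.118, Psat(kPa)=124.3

At the dew point ψ → 1, so Σzᵢ/Kᵢ = 1 with Kᵢ = Pᵢˢᵃᵗ/P ⇒ 1/P = Σzᵢ/Pᵢˢᵃᵗ.
1/P = 0.315/334.0 + 0.157/301.5 + 0.410/189.6 + 0.118/124.3 = 0.004576 ⇒ P = 218.550 kPa

Pdew = 218.550 kPa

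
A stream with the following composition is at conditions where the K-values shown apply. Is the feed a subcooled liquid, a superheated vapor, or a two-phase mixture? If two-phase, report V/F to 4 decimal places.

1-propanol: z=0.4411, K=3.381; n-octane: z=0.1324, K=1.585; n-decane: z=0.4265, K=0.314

two-phase, V/F = 0.5927

ΣzᵢKᵢ = 1.8351; Σzᵢ/Kᵢ = 1.5723.
Both exceed 1, so a two-phase solution exists.
Rachford–Rice: g(ψ) = Σ zᵢ(Kᵢ−1)/(1+ψ(Kᵢ−1)) = 0.
Newton–Raphson from ψ = 0.5:
  ψ = 0.5000: g = 0.09406, g' = -1.0133 → ψ = 0.5928
  ψ = 0.5928: g = -0.00010, g' = -1.0251 → ψ = 0.5927
Converged at ψ = 0.5927.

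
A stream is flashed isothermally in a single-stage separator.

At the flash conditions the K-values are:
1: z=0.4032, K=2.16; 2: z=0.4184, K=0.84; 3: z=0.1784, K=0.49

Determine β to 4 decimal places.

Let β = V/F and solve Σ zᵢ(Kᵢ−1)/(1+β(Kᵢ−1)) = 0.
Feasibility: ΣzᵢKᵢ = 1.3098, Σzᵢ/Kᵢ = 1.0488 — both > 1, two phases present.
Iterate (Newton) starting at β = 0.62:
  β = 0.6200: g = 0.06468, g' = -0.2960 → β = 0.8385
  β = 0.8385: g = 0.00082, g' = -0.2954 → β = 0.8413
Converged at β = 0.8413.

β = 0.8413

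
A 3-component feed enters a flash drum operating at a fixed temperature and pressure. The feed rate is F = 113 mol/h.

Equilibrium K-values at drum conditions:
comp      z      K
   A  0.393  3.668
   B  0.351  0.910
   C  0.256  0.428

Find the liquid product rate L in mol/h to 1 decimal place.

L = 16.6 mol/h

Let β = V/F and solve Σ zᵢ(Kᵢ−1)/(1+β(Kᵢ−1)) = 0.
Check two-phase: ΣzᵢKᵢ = 1.871 > 1 and Σzᵢ/Kᵢ = 1.091 > 1, so g(0) = 0.871 > 0 and g(1) = -0.091 < 0.
Newton–Raphson from β = 0.5:
  β = 0.500: g = 0.2111, g' = -0.681 → β = 0.810
  β = 0.810: g = 0.0248, g' = -0.574 → β = 0.853
Converged at β = 0.853.
Then V = β·F = 0.8528·113 = 96.4 mol/h and L = F − V = 16.6 mol/h.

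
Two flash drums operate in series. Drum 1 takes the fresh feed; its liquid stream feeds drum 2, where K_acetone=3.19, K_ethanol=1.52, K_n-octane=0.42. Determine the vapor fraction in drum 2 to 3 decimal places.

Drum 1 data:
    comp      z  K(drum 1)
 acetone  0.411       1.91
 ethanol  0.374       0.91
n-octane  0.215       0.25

V/F (drum 2) = 0.863

Drum 1:
Let ψ₁ = V/F and solve Σ zᵢ(Kᵢ−1)/(1+ψ₁(Kᵢ−1)) = 0.
Feasibility: ΣzᵢKᵢ = 1.179, Σzᵢ/Kᵢ = 1.486 — both > 1, two phases present.
Newton iteration, ψ₁⁰ = 0.63:
  ψ₁ = 0.630: g = -0.1036, g' = -0.576 → ψ₁ = 0.450
  ψ₁ = 0.450: g = -0.0131, g' = -0.450 → ψ₁ = 0.421
  ψ₁ = 0.421: g = -0.0002, g' = -0.439 → ψ₁ = 0.420
Converged at ψ₁ = 0.420.
Drum-1 compositions:
  acetone: x = 0.297, y = 0.568
  ethanol: x = 0.389, y = 0.354
  n-octane: x = 0.314, y = 0.079
Drum-2 feed = drum-1 liquid: z₂ = (0.2973, 0.3887, 0.3140).
Drum 2:
Rachford–Rice: g(ψ₂) = Σ zᵢ(Kᵢ−1)/(1+ψ₂(Kᵢ−1)) = 0.
g(0) = ΣzᵢKᵢ − 1 = 0.671 and g(1) = 1 − Σzᵢ/Kᵢ = -0.097, so a root lies in (0, 1).
Iterate (Newton) starting at ψ₂ = 0.52:
  ψ₂ = 0.520: g = 0.2027, g' = -0.593 → ψ₂ = 0.862
  ψ₂ = 0.862: g = 0.0010, g' = -0.643 → ψ₂ = 0.863
Converged at ψ₂ = 0.863.
  acetone: x = 0.103, y = 0.328
  ethanol: x = 0.268, y = 0.408
  n-octane: x = 0.629, y = 0.264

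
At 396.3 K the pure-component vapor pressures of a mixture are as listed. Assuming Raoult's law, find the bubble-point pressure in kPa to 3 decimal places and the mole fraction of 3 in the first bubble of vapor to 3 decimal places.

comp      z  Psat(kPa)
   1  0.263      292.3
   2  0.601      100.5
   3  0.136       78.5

Pbub = 147.951 kPa, y_3 = 0.072

At the bubble point ψ → 0, so ΣzᵢKᵢ = 1 with Kᵢ = Pᵢˢᵃᵗ/P ⇒ P = ΣzᵢPᵢˢᵃᵗ.
P = 0.263·292.3 + 0.601·100.5 + 0.136·78.5 = 147.951 kPa
yᵢ = zᵢPᵢˢᵃᵗ/P ⇒ y_3 = 0.136·78.5/147.951 = 0.072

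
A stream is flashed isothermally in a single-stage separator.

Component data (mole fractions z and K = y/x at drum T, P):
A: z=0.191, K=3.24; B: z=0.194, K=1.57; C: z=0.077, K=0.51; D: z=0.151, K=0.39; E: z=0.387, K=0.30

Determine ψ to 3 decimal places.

Material balance + equilibrium reduce to Σ zᵢ(Kᵢ−1)/(1+ψ(Kᵢ−1)) = 0.
Feasibility: ΣzᵢKᵢ = 1.138, Σzᵢ/Kᵢ = 2.011 — both > 1, two phases present.
Newton–Raphson from ψ = 0.5:
  ψ = 0.500: g = -0.3114, g' = -0.849 → ψ = 0.133
  ψ = 0.133: g = -0.0071, g' = -0.941 → ψ = 0.126
Converged at ψ = 0.126.

ψ = 0.126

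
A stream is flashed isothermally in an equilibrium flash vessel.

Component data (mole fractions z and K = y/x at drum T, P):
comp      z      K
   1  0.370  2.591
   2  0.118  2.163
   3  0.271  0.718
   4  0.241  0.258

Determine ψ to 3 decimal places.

ψ = 0.557

Newton iteration, ψ⁰ = 0.51:
  ψ = 0.510: g = 0.0342, g' = -0.721 → ψ = 0.557
Converged at ψ = 0.557.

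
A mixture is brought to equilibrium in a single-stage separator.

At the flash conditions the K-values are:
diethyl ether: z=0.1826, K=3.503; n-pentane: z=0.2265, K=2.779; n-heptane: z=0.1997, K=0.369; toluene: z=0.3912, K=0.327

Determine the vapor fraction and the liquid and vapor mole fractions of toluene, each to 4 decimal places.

Let ψ = V/F and solve Σ zᵢ(Kᵢ−1)/(1+ψ(Kᵢ−1)) = 0.
g(0) = ΣzᵢKᵢ − 1 = 0.4707 and g(1) = 1 − Σzᵢ/Kᵢ = -0.8712, so a root lies in (0, 1).
Newton–Raphson from ψ = 0.38:
  ψ = 0.3800: g = -0.04484, g' = -1.0131 → ψ = 0.3357
  ψ = 0.3357: g = 0.00060, g' = -1.0425 → ψ = 0.3363
Converged at ψ = 0.3363.
Compositions from xᵢ = zᵢ/(1+ψ(Kᵢ−1)), yᵢ = Kᵢxᵢ:
  diethyl ether: x = 0.0991, y = 0.3473
  n-pentane: x = 0.1417, y = 0.3938
  n-heptane: x = 0.2535, y = 0.0935
  toluene: x = 0.5056, y = 0.1653

ψ = 0.3363, x_toluene = 0.5056, y_toluene = 0.1653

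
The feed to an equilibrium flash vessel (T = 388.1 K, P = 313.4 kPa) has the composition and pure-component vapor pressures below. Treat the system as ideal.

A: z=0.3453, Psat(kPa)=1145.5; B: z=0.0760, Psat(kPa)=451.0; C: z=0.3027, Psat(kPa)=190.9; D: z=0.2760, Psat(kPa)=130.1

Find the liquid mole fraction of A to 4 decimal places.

x_A = 0.1380

Raoult's law: Kᵢ = Pᵢˢᵃᵗ/P = Pᵢˢᵃᵗ/313.4.
  K_A = 1145.5/313.4 = 3.655073, K_B = 451.0/313.4 = 1.439056, K_C = 190.9/313.4 = 0.609126, K_D = 130.1/313.4 = 0.415124
Let ψ = V/F and solve Σ zᵢ(Kᵢ−1)/(1+ψ(Kᵢ−1)) = 0.
Feasibility: ΣzᵢKᵢ = 1.6704, Σzᵢ/Kᵢ = 1.3091 — both > 1, two phases present.
Newton–Raphson from ψ = 0.5:
  ψ = 0.5000: g = 0.04605, g' = -0.7192 → ψ = 0.5640
  ψ = 0.5640: g = 0.00115, g' = -0.6860 → ψ = 0.5657
Converged at ψ = 0.5657.
Compositions from xᵢ = zᵢ/(1+ψ(Kᵢ−1)), yᵢ = Kᵢxᵢ:
  A: x = 0.1380, y = 0.5044
  B: x = 0.0609, y = 0.0876
  C: x = 0.3886, y = 0.2367
  D: x = 0.4125, y = 0.1712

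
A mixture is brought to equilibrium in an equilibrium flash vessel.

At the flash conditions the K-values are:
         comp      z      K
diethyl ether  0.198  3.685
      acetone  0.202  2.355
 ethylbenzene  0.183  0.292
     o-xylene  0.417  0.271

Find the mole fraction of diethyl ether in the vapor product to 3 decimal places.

y_diethyl ether = 0.441

Newton–Raphson from ψ = 0.57:
  ψ = 0.570: g = -0.3728, g' = -1.248 → ψ = 0.271
  ψ = 0.271: g = -0.0314, g' = -1.161 → ψ = 0.244
Converged at ψ = 0.244.
Compositions from xᵢ = zᵢ/(1+ψ(Kᵢ−1)), yᵢ = Kᵢxᵢ:
  diethyl ether: x = 0.120, y = 0.441
  acetone: x = 0.152, y = 0.357
  ethylbenzene: x = 0.221, y = 0.065
  o-xylene: x = 0.507, y = 0.138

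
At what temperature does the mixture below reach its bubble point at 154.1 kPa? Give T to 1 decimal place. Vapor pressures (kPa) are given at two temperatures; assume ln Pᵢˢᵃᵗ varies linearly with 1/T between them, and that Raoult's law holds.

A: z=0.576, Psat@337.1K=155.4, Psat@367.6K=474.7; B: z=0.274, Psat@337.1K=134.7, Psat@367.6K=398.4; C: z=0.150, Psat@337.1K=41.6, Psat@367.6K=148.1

T = 340.9 K

Bubble-point temperature: ΣzᵢPᵢˢᵃᵗ(T) = P. Interpolate ln Pᵢˢᵃᵗ = aᵢ + bᵢ/T.
  T = 337.1 K: ΣzᵢPᵢˢᵃᵗ = 132.66 kPa
  T = 367.6 K: ΣzᵢPᵢˢᵃᵗ = 404.80 kPa
  T = 352.4 K: ΣzᵢPᵢˢᵃᵗ = 237.79 kPa
  T = 344.8 K: ΣzᵢPᵢˢᵃᵗ = 179.09 kPa
  T = 341.0 K: ΣzᵢPᵢˢᵃᵗ = 154.70 kPa
  T = 339.1 K: ΣzᵢPᵢˢᵃᵗ = 143.60 kPa
Interpolating between 339.1 K and 341.0 K gives T ≈ 340.9 K.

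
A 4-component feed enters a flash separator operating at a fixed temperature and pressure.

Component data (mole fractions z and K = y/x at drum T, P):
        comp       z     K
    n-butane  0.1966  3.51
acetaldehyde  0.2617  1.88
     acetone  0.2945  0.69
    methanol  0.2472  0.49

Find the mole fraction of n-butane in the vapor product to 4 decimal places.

y_n-butane = 0.2458

Rachford–Rice: g(V/F) = Σ zᵢ(Kᵢ−1)/(1+V/F(Kᵢ−1)) = 0.
Feasibility: ΣzᵢKᵢ = 1.5064, Σzᵢ/Kᵢ = 1.1265 — both > 1, two phases present.
Newton iteration, V/F⁰ = 0.46:
  V/F = 0.4600: g = 0.12177, g' = -0.5178 → V/F = 0.6952
  V/F = 0.6952: g = 0.01096, g' = -0.4427 → V/F = 0.7199
  V/F = 0.7199: g = 0.00003, g' = -0.4406 → V/F = 0.7200
Converged at V/F = 0.7200.
Compositions from xᵢ = zᵢ/(1+V/F(Kᵢ−1)), yᵢ = Kᵢxᵢ:
  n-butane: x = 0.0700, y = 0.2458
  acetaldehyde: x = 0.1602, y = 0.3012
  acetone: x = 0.3791, y = 0.2616
  methanol: x = 0.3906, y = 0.1914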